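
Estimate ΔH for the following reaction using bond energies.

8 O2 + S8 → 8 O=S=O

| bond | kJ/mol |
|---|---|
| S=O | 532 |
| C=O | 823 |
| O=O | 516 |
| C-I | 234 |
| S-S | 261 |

ΔH ≈ −2296 kJ

Bonds broken (reactants):
  O=O: 8 × 516 = 4128
  S-S: 8 × 261 = 2088
  Σ(broken) = 6216 kJ
Bonds formed (products):
  S=O: 16 × 532 = 8512
  Σ(formed) = 8512 kJ
ΔH = Σ(broken) − Σ(formed) = 6216 − 8512 = −2296 kJ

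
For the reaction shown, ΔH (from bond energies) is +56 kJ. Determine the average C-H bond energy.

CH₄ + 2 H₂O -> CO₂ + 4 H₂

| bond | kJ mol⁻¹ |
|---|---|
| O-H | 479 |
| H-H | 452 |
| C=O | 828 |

D(C-H) ≈ 401 kJ/mol

Let D be the C-H bond energy.
Σ(broken) = 4×D + 4×479 = 1916 + 4D
Σ(formed) = 2×828 + 4×452 = 3464
ΔH = Σ(broken) − Σ(formed) = (1916 + 4D) − (3464) = −1548 + 4D
Setting this equal to +56 kJ gives 4D = 1604, so D = 401 kJ/mol.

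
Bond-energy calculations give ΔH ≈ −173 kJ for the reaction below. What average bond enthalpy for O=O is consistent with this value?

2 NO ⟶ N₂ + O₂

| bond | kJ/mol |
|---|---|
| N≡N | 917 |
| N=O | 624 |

Let D be the O=O bond energy.
Σ(broken) = 2×624 = 1248
Σ(formed) = 1×917 + 1×D = 917 + D
ΔH = Σ(broken) − Σ(formed) = (1248) − (917 + D) = +331 − D
Setting this equal to −173 kJ gives D = 504 kJ/mol.

D(O=O) ≈ 504 kJ/mol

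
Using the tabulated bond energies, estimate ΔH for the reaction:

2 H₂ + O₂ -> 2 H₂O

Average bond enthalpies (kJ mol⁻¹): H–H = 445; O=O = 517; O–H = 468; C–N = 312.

Bonds broken (reactants):
  H–H: 2 × 445 = 890
  O=O: 1 × 517 = 517
  Σ(broken) = 1407 kJ
Bonds formed (products):
  O–H: 4 × 468 = 1872
  Σ(formed) = 1872 kJ
ΔH = Σ(broken) − Σ(formed) = 1407 − 1872 = −465 kJ

ΔH ≈ −465 kJ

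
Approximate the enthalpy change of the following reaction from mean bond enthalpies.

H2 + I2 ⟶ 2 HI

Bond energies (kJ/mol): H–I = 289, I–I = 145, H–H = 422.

Bonds broken (reactants):
  H–H: 1 × 422 = 422
  I–I: 1 × 145 = 145
  Σ(broken) = 567 kJ
Bonds formed (products):
  H–I: 2 × 289 = 578
  Σ(formed) = 578 kJ
ΔH = Σ(broken) − Σ(formed) = 567 − 578 = −11 kJ

ΔH ≈ −11 kJ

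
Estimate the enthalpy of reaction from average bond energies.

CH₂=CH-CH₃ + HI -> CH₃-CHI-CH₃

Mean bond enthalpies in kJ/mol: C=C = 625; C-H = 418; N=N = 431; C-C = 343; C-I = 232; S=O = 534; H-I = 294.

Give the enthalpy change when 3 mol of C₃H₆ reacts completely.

ΔH = −222 kJ

Bonds broken (reactants):
  C-C: 1 × 343 = 343
  C-H: 6 × 418 = 2508
  C=C: 1 × 625 = 625
  H-I: 1 × 294 = 294
  Σ(broken) = 3770 kJ
Bonds formed (products):
  C-C: 2 × 343 = 686
  C-H: 7 × 418 = 2926
  C-I: 1 × 232 = 232
  Σ(formed) = 3844 kJ
ΔH = Σ(broken) − Σ(formed) = 3770 − 3844 = −74 kJ
For 3× the reaction as written: 3 × (−74) = −222 kJ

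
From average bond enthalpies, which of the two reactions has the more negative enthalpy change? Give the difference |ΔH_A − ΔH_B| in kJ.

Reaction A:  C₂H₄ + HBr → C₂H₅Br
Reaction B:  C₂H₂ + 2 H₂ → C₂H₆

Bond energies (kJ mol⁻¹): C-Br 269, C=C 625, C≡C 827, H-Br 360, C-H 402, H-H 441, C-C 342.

Reaction A:
  Bonds broken (reactants):
    C-H: 4 × 402 = 1608
    C=C: 1 × 625 = 625
    H-Br: 1 × 360 = 360
    Σ(broken) = 2593 kJ
  Bonds formed (products):
    C-Br: 1 × 269 = 269
    C-C: 1 × 342 = 342
    C-H: 5 × 402 = 2010
    Σ(formed) = 2621 kJ
  ΔH_A = 2593 − 2621 = −28 kJ
Reaction B:
  Bonds broken (reactants):
    C≡C: 1 × 827 = 827
    C-H: 2 × 402 = 804
    H-H: 2 × 441 = 882
    Σ(broken) = 2513 kJ
  Bonds formed (products):
    C-C: 1 × 342 = 342
    C-H: 6 × 402 = 2412
    Σ(formed) = 2754 kJ
  ΔH_B = 2513 − 2754 = −241 kJ
ΔH_A − ΔH_B = +213 kJ, so reaction B has the more negative ΔH; |ΔH_A − ΔH_B| = 213 kJ.

Reaction B, by 213 kJ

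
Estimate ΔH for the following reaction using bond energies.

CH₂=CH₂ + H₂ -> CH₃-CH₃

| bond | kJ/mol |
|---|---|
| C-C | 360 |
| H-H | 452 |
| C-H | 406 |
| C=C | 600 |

ΔH ≈ −120 kJ

Bonds broken (reactants):
  C-H: 4 × 406 = 1624
  C=C: 1 × 600 = 600
  H-H: 1 × 452 = 452
  Σ(broken) = 2676 kJ
Bonds formed (products):
  C-C: 1 × 360 = 360
  C-H: 6 × 406 = 2436
  Σ(formed) = 2796 kJ
ΔH = Σ(broken) − Σ(formed) = 2676 − 2796 = −120 kJ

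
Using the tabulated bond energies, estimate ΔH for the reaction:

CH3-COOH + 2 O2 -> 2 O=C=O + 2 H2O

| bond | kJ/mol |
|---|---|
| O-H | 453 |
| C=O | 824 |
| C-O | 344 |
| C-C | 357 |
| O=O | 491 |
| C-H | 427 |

ΔH ≈ −867 kJ

Bonds broken (reactants):
  C-C: 1 × 357 = 357
  C-H: 3 × 427 = 1281
  C-O: 1 × 344 = 344
  C=O: 1 × 824 = 824
  O-H: 1 × 453 = 453
  O=O: 2 × 491 = 982
  Σ(broken) = 4241 kJ
Bonds formed (products):
  C=O: 4 × 824 = 3296
  O-H: 4 × 453 = 1812
  Σ(formed) = 5108 kJ
ΔH = Σ(broken) − Σ(formed) = 4241 − 5108 = −867 kJ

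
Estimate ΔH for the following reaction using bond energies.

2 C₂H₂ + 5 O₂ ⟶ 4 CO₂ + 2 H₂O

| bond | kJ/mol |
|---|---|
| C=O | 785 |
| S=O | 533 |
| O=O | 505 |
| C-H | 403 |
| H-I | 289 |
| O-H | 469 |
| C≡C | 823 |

ΔH ≈ −2373 kJ

Bonds broken (reactants):
  C≡C: 2 × 823 = 1646
  C-H: 4 × 403 = 1612
  O=O: 5 × 505 = 2525
  Σ(broken) = 5783 kJ
Bonds formed (products):
  C=O: 8 × 785 = 6280
  O-H: 4 × 469 = 1876
  Σ(formed) = 8156 kJ
ΔH = Σ(broken) − Σ(formed) = 5783 − 8156 = −2373 kJ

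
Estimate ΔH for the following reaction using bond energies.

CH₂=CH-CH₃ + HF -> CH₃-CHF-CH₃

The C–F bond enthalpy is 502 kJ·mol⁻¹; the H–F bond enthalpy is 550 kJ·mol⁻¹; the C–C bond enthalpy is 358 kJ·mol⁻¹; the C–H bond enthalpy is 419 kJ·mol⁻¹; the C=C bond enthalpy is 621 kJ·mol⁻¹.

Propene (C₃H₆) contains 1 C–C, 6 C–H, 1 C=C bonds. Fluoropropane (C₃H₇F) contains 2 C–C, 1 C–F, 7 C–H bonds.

ΔH ≈ −108 kJ

Bonds broken (reactants):
  C–C: 1 × 358 = 358
  C–H: 6 × 419 = 2514
  C=C: 1 × 621 = 621
  H–F: 1 × 550 = 550
  Σ(broken) = 4043 kJ
Bonds formed (products):
  C–C: 2 × 358 = 716
  C–F: 1 × 502 = 502
  C–H: 7 × 419 = 2933
  Σ(formed) = 4151 kJ
ΔH = Σ(broken) − Σ(formed) = 4043 − 4151 = −108 kJ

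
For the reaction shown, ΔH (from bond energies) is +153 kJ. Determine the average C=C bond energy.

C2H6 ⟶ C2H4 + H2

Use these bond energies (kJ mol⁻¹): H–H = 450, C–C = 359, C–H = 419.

Let D be the C=C bond energy.
Σ(broken) = 1×359 + 6×419 = 2873
Σ(formed) = 4×419 + 1×D + 1×450 = 2126 + D
ΔH = Σ(broken) − Σ(formed) = (2873) − (2126 + D) = +747 − D
Setting this equal to +153 kJ gives D = 594 kJ/mol.

D(C=C) ≈ 594 kJ/mol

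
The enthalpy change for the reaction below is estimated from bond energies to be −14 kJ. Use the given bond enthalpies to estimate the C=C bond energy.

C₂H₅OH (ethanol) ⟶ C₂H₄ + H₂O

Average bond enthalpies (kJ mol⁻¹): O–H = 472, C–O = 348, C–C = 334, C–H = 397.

D(C=C) ≈ 621 kJ/mol

Let D be the C=C bond energy.
Σ(broken) = 1×334 + 5×397 + 1×348 + 1×472 = 3139
Σ(formed) = 4×397 + 1×D + 2×472 = 2532 + D
ΔH = Σ(broken) − Σ(formed) = (3139) − (2532 + D) = +607 − D
Setting this equal to −14 kJ gives D = 621 kJ/mol.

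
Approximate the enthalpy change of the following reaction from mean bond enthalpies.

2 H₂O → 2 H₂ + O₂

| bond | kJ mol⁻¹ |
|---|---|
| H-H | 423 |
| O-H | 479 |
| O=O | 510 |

ΔH ≈ +560 kJ

Bonds broken (reactants):
  O-H: 4 × 479 = 1916
  Σ(broken) = 1916 kJ
Bonds formed (products):
  H-H: 2 × 423 = 846
  O=O: 1 × 510 = 510
  Σ(formed) = 1356 kJ
ΔH = Σ(broken) − Σ(formed) = 1916 − 1356 = +560 kJ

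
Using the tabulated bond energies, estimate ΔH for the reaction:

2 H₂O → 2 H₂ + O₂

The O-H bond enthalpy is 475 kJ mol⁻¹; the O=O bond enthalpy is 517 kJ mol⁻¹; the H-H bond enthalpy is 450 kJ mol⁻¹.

Bonds broken (reactants):
  O-H: 4 × 475 = 1900
  Σ(broken) = 1900 kJ
Bonds formed (products):
  H-H: 2 × 450 = 900
  O=O: 1 × 517 = 517
  Σ(formed) = 1417 kJ
ΔH = Σ(broken) − Σ(formed) = 1900 − 1417 = +483 kJ

ΔH ≈ +483 kJ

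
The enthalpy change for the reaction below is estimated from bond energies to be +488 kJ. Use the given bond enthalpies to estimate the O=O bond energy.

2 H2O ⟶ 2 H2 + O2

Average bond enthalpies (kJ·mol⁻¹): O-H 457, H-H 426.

D(O=O) ≈ 488 kJ/mol

Let D be the O=O bond energy.
Σ(broken) = 4×457 = 1828
Σ(formed) = 2×426 + 1×D = 852 + D
ΔH = Σ(broken) − Σ(formed) = (1828) − (852 + D) = +976 − D
Setting this equal to +488 kJ gives D = 488 kJ/mol.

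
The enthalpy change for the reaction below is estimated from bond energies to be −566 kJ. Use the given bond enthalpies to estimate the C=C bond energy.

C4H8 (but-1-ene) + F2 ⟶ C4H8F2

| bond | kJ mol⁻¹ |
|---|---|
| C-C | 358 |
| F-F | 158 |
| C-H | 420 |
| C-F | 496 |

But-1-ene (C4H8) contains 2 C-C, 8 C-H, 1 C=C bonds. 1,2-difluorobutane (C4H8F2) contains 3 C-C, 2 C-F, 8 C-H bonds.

D(C=C) ≈ 626 kJ/mol

Let D be the C=C bond energy.
Σ(broken) = 2×358 + 8×420 + 1×D + 1×158 = 4234 + D
Σ(formed) = 3×358 + 2×496 + 8×420 = 5426
ΔH = Σ(broken) − Σ(formed) = (4234 + D) − (5426) = −1192 + D
Setting this equal to −566 kJ gives D = 626 kJ/mol.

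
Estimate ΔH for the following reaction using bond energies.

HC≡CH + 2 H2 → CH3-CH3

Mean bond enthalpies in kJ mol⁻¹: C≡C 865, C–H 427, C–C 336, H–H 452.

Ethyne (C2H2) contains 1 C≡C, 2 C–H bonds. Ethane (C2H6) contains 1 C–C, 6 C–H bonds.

ΔH ≈ −275 kJ

Bonds broken (reactants):
  C≡C: 1 × 865 = 865
  C–H: 2 × 427 = 854
  H–H: 2 × 452 = 904
  Σ(broken) = 2623 kJ
Bonds formed (products):
  C–C: 1 × 336 = 336
  C–H: 6 × 427 = 2562
  Σ(formed) = 2898 kJ
ΔH = Σ(broken) − Σ(formed) = 2623 − 2898 = −275 kJ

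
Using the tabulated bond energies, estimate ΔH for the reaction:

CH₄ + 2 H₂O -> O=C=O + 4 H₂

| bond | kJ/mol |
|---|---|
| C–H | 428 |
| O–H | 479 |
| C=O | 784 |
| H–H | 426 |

Bonds broken (reactants):
  C–H: 4 × 428 = 1712
  O–H: 4 × 479 = 1916
  Σ(broken) = 3628 kJ
Bonds formed (products):
  C=O: 2 × 784 = 1568
  H–H: 4 × 426 = 1704
  Σ(formed) = 3272 kJ
ΔH = Σ(broken) − Σ(formed) = 3628 − 3272 = +356 kJ

ΔH ≈ +356 kJ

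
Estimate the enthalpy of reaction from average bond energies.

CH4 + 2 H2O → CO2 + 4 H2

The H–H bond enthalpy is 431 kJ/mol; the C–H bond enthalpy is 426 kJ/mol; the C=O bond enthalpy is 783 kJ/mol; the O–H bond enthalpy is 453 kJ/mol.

ΔH ≈ +226 kJ

Bonds broken (reactants):
  C–H: 4 × 426 = 1704
  O–H: 4 × 453 = 1812
  Σ(broken) = 3516 kJ
Bonds formed (products):
  C=O: 2 × 783 = 1566
  H–H: 4 × 431 = 1724
  Σ(formed) = 3290 kJ
ΔH = Σ(broken) − Σ(formed) = 3516 − 3290 = +226 kJ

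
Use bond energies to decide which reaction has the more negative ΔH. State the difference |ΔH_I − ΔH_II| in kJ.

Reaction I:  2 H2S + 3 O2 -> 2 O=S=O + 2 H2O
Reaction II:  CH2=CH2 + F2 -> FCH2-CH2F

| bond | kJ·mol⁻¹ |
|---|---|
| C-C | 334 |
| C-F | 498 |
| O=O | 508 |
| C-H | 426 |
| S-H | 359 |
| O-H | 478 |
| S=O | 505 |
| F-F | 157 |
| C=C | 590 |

Reaction I, by 389 kJ

Reaction I:
  Bonds broken (reactants):
    O=O: 3 × 508 = 1524
    S-H: 4 × 359 = 1436
    Σ(broken) = 2960 kJ
  Bonds formed (products):
    O-H: 4 × 478 = 1912
    S=O: 4 × 505 = 2020
    Σ(formed) = 3932 kJ
  ΔH_I = 2960 − 3932 = −972 kJ
Reaction II:
  Bonds broken (reactants):
    C-H: 4 × 426 = 1704
    C=C: 1 × 590 = 590
    F-F: 1 × 157 = 157
    Σ(broken) = 2451 kJ
  Bonds formed (products):
    C-C: 1 × 334 = 334
    C-F: 2 × 498 = 996
    C-H: 4 × 426 = 1704
    Σ(formed) = 3034 kJ
  ΔH_II = 2451 − 3034 = −583 kJ
ΔH_I − ΔH_II = −389 kJ, so reaction I has the more negative ΔH; |ΔH_I − ΔH_II| = 389 kJ.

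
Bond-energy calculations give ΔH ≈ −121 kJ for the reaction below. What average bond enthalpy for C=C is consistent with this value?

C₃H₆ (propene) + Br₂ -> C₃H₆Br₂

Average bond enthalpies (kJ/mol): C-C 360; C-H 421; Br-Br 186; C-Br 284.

Let D be the C=C bond energy.
Σ(broken) = 1×186 + 1×360 + 6×421 + 1×D = 3072 + D
Σ(formed) = 2×284 + 2×360 + 6×421 = 3814
ΔH = Σ(broken) − Σ(formed) = (3072 + D) − (3814) = −742 + D
Setting this equal to −121 kJ gives D = 621 kJ/mol.

D(C=C) ≈ 621 kJ/mol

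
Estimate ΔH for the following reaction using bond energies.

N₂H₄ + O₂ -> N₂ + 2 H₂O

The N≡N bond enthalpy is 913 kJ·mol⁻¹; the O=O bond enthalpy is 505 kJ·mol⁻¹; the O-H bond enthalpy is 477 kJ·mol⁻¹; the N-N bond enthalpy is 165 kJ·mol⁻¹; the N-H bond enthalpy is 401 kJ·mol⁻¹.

Bonds broken (reactants):
  N-H: 4 × 401 = 1604
  N-N: 1 × 165 = 165
  O=O: 1 × 505 = 505
  Σ(broken) = 2274 kJ
Bonds formed (products):
  N≡N: 1 × 913 = 913
  O-H: 4 × 477 = 1908
  Σ(formed) = 2821 kJ
ΔH = Σ(broken) − Σ(formed) = 2274 − 2821 = −547 kJ

ΔH ≈ −547 kJ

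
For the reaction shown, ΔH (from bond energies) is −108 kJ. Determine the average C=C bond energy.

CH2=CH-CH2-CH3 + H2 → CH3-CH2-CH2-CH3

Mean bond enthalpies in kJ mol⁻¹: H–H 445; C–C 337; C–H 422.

Let D be the C=C bond energy.
Σ(broken) = 2×337 + 8×422 + 1×D + 1×445 = 4495 + D
Σ(formed) = 3×337 + 10×422 = 5231
ΔH = Σ(broken) − Σ(formed) = (4495 + D) − (5231) = −736 + D
Setting this equal to −108 kJ gives D = 628 kJ/mol.

D(C=C) ≈ 628 kJ/mol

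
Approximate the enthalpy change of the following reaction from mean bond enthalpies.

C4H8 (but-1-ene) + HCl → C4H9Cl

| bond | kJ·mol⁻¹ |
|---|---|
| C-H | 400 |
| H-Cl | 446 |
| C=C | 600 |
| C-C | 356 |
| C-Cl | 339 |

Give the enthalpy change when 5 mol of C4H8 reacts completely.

ΔH = −245 kJ

Bonds broken (reactants):
  C-C: 2 × 356 = 712
  C-H: 8 × 400 = 3200
  C=C: 1 × 600 = 600
  H-Cl: 1 × 446 = 446
  Σ(broken) = 4958 kJ
Bonds formed (products):
  C-C: 3 × 356 = 1068
  C-Cl: 1 × 339 = 339
  C-H: 9 × 400 = 3600
  Σ(formed) = 5007 kJ
ΔH = Σ(broken) − Σ(formed) = 4958 − 5007 = −49 kJ
For 5× the reaction as written: 5 × (−49) = −245 kJ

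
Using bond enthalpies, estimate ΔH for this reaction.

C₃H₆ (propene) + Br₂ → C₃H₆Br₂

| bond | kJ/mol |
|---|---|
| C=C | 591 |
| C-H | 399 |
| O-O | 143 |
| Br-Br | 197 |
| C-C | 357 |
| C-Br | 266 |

Bonds broken (reactants):
  Br-Br: 1 × 197 = 197
  C-C: 1 × 357 = 357
  C-H: 6 × 399 = 2394
  C=C: 1 × 591 = 591
  Σ(broken) = 3539 kJ
Bonds formed (products):
  C-Br: 2 × 266 = 532
  C-C: 2 × 357 = 714
  C-H: 6 × 399 = 2394
  Σ(formed) = 3640 kJ
ΔH = Σ(broken) − Σ(formed) = 3539 − 3640 = −101 kJ

ΔH ≈ −101 kJ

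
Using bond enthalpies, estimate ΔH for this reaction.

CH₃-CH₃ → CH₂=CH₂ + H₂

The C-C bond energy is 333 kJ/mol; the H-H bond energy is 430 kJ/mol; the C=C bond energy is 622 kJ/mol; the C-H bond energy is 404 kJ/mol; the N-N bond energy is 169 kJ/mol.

ΔH ≈ +89 kJ

Bonds broken (reactants):
  C-C: 1 × 333 = 333
  C-H: 6 × 404 = 2424
  Σ(broken) = 2757 kJ
Bonds formed (products):
  C-H: 4 × 404 = 1616
  C=C: 1 × 622 = 622
  H-H: 1 × 430 = 430
  Σ(formed) = 2668 kJ
ΔH = Σ(broken) − Σ(formed) = 2757 − 2668 = +89 kJ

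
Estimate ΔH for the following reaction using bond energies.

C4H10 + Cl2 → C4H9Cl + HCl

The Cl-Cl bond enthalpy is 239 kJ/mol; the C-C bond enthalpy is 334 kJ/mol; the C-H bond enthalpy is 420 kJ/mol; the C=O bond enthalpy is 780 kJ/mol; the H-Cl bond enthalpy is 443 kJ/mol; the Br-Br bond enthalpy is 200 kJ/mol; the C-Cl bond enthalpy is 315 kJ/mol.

Bonds broken (reactants):
  C-C: 3 × 334 = 1002
  C-H: 10 × 420 = 4200
  Cl-Cl: 1 × 239 = 239
  Σ(broken) = 5441 kJ
Bonds formed (products):
  C-C: 3 × 334 = 1002
  C-Cl: 1 × 315 = 315
  C-H: 9 × 420 = 3780
  H-Cl: 1 × 443 = 443
  Σ(formed) = 5540 kJ
ΔH = Σ(broken) − Σ(formed) = 5441 − 5540 = −99 kJ

ΔH ≈ −99 kJ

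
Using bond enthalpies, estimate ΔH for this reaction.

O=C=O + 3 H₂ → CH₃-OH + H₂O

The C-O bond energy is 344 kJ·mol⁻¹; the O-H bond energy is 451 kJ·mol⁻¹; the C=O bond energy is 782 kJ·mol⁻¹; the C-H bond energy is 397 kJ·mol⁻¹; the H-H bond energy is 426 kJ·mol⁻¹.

Bonds broken (reactants):
  C=O: 2 × 782 = 1564
  H-H: 3 × 426 = 1278
  Σ(broken) = 2842 kJ
Bonds formed (products):
  C-H: 3 × 397 = 1191
  C-O: 1 × 344 = 344
  O-H: 3 × 451 = 1353
  Σ(formed) = 2888 kJ
ΔH = Σ(broken) − Σ(formed) = 2842 − 2888 = −46 kJ

ΔH ≈ −46 kJ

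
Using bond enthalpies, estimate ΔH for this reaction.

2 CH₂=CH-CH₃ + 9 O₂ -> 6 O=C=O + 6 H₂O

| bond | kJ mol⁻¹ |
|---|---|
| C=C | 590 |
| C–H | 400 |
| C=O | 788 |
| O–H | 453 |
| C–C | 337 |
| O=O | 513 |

Bonds broken (reactants):
  C–C: 2 × 337 = 674
  C–H: 12 × 400 = 4800
  C=C: 2 × 590 = 1180
  O=O: 9 × 513 = 4617
  Σ(broken) = 11271 kJ
Bonds formed (products):
  C=O: 12 × 788 = 9456
  O–H: 12 × 453 = 5436
  Σ(formed) = 14892 kJ
ΔH = Σ(broken) − Σ(formed) = 11271 − 14892 = −3621 kJ

ΔH ≈ −3621 kJ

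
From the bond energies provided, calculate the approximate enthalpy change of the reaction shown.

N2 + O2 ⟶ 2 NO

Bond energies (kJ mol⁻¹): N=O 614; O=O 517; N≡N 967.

Bonds broken (reactants):
  N≡N: 1 × 967 = 967
  O=O: 1 × 517 = 517
  Σ(broken) = 1484 kJ
Bonds formed (products):
  N=O: 2 × 614 = 1228
  Σ(formed) = 1228 kJ
ΔH = Σ(broken) − Σ(formed) = 1484 − 1228 = +256 kJ

ΔH ≈ +256 kJ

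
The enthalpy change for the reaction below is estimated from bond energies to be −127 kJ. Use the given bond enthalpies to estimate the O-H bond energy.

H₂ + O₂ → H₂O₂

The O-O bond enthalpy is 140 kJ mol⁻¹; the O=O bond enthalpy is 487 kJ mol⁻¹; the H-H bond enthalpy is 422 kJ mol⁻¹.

Let D be the O-H bond energy.
Σ(broken) = 1×422 + 1×487 = 909
Σ(formed) = 2×D + 1×140 = 140 + 2D
ΔH = Σ(broken) − Σ(formed) = (909) − (140 + 2D) = +769 − 2D
Setting this equal to −127 kJ gives 2D = 896, so D = 448 kJ/mol.

D(O-H) ≈ 448 kJ/mol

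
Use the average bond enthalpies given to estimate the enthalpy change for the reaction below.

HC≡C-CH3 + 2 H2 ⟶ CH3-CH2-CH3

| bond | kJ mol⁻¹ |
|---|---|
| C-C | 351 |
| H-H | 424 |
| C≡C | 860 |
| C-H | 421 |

Bonds broken (reactants):
  C≡C: 1 × 860 = 860
  C-C: 1 × 351 = 351
  C-H: 4 × 421 = 1684
  H-H: 2 × 424 = 848
  Σ(broken) = 3743 kJ
Bonds formed (products):
  C-C: 2 × 351 = 702
  C-H: 8 × 421 = 3368
  Σ(formed) = 4070 kJ
ΔH = Σ(broken) − Σ(formed) = 3743 − 4070 = −327 kJ

ΔH ≈ −327 kJ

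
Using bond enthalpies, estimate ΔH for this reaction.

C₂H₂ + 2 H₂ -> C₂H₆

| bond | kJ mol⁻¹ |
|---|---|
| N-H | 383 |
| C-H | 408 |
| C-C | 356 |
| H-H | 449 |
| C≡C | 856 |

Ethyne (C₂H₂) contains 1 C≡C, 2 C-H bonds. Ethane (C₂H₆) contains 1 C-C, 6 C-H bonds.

Bonds broken (reactants):
  C≡C: 1 × 856 = 856
  C-H: 2 × 408 = 816
  H-H: 2 × 449 = 898
  Σ(broken) = 2570 kJ
Bonds formed (products):
  C-C: 1 × 356 = 356
  C-H: 6 × 408 = 2448
  Σ(formed) = 2804 kJ
ΔH = Σ(broken) − Σ(formed) = 2570 − 2804 = −234 kJ

ΔH ≈ −234 kJ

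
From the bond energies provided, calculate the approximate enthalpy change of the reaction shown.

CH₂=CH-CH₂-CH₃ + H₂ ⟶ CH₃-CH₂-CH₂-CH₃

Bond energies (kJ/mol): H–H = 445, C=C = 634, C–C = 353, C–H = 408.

ΔH ≈ −90 kJ

Bonds broken (reactants):
  C–C: 2 × 353 = 706
  C–H: 8 × 408 = 3264
  C=C: 1 × 634 = 634
  H–H: 1 × 445 = 445
  Σ(broken) = 5049 kJ
Bonds formed (products):
  C–C: 3 × 353 = 1059
  C–H: 10 × 408 = 4080
  Σ(formed) = 5139 kJ
ΔH = Σ(broken) − Σ(formed) = 5049 − 5139 = −90 kJ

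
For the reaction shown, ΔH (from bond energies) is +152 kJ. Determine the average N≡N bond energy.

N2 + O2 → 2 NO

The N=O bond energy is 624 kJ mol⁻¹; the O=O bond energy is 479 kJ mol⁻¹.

D(N≡N) ≈ 921 kJ/mol

Let D be the N≡N bond energy.
Σ(broken) = 1×D + 1×479 = 479 + D
Σ(formed) = 2×624 = 1248
ΔH = Σ(broken) − Σ(formed) = (479 + D) − (1248) = −769 + D
Setting this equal to +152 kJ gives D = 921 kJ/mol.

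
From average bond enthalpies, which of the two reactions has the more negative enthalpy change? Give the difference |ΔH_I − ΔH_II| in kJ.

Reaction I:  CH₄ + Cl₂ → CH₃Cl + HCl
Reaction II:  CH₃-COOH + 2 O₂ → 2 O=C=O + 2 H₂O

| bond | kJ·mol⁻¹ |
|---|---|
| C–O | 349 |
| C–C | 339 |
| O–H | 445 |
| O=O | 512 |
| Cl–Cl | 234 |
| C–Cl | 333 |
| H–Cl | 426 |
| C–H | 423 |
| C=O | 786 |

Reaction I:
  Bonds broken (reactants):
    C–H: 4 × 423 = 1692
    Cl–Cl: 1 × 234 = 234
    Σ(broken) = 1926 kJ
  Bonds formed (products):
    C–Cl: 1 × 333 = 333
    C–H: 3 × 423 = 1269
    H–Cl: 1 × 426 = 426
    Σ(formed) = 2028 kJ
  ΔH_I = 1926 − 2028 = −102 kJ
Reaction II:
  Bonds broken (reactants):
    C–C: 1 × 339 = 339
    C–H: 3 × 423 = 1269
    C–O: 1 × 349 = 349
    C=O: 1 × 786 = 786
    O–H: 1 × 445 = 445
    O=O: 2 × 512 = 1024
    Σ(broken) = 4212 kJ
  Bonds formed (products):
    C=O: 4 × 786 = 3144
    O–H: 4 × 445 = 1780
    Σ(formed) = 4924 kJ
  ΔH_II = 4212 − 4924 = −712 kJ
ΔH_I − ΔH_II = +610 kJ, so reaction II has the more negative ΔH; |ΔH_I − ΔH_II| = 610 kJ.

Reaction II, by 610 kJ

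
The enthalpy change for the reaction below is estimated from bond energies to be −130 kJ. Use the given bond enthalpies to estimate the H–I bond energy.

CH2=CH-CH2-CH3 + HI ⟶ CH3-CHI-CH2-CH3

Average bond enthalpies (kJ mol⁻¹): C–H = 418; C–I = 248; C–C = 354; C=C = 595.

D(H–I) ≈ 295 kJ/mol

Let D be the H–I bond energy.
Σ(broken) = 2×354 + 8×418 + 1×595 + 1×D = 4647 + D
Σ(formed) = 3×354 + 9×418 + 1×248 = 5072
ΔH = Σ(broken) − Σ(formed) = (4647 + D) − (5072) = −425 + D
Setting this equal to −130 kJ gives D = 295 kJ/mol.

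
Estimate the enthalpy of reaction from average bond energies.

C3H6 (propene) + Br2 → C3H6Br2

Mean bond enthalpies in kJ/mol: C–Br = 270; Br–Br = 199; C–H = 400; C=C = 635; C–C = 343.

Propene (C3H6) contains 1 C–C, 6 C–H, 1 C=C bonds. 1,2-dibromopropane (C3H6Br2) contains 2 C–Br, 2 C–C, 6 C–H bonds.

Bonds broken (reactants):
  Br–Br: 1 × 199 = 199
  C–C: 1 × 343 = 343
  C–H: 6 × 400 = 2400
  C=C: 1 × 635 = 635
  Σ(broken) = 3577 kJ
Bonds formed (products):
  C–Br: 2 × 270 = 540
  C–C: 2 × 343 = 686
  C–H: 6 × 400 = 2400
  Σ(formed) = 3626 kJ
ΔH = Σ(broken) − Σ(formed) = 3577 − 3626 = −49 kJ

ΔH ≈ −49 kJ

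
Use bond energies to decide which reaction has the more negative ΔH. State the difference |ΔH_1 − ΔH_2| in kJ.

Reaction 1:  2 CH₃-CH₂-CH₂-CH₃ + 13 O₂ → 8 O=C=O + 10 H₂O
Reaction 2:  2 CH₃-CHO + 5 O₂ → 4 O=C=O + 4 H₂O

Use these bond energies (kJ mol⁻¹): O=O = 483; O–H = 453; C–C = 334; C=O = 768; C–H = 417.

Reaction 1:
  Bonds broken (reactants):
    C–C: 6 × 334 = 2004
    C–H: 20 × 417 = 8340
    O=O: 13 × 483 = 6279
    Σ(broken) = 16623 kJ
  Bonds formed (products):
    C=O: 16 × 768 = 12288
    O–H: 20 × 453 = 9060
    Σ(formed) = 21348 kJ
  ΔH_1 = 16623 − 21348 = −4725 kJ
Reaction 2:
  Bonds broken (reactants):
    C–C: 2 × 334 = 668
    C–H: 8 × 417 = 3336
    C=O: 2 × 768 = 1536
    O=O: 5 × 483 = 2415
    Σ(broken) = 7955 kJ
  Bonds formed (products):
    C=O: 8 × 768 = 6144
    O–H: 8 × 453 = 3624
    Σ(formed) = 9768 kJ
  ΔH_2 = 7955 − 9768 = −1813 kJ
ΔH_1 − ΔH_2 = −2912 kJ, so reaction 1 has the more negative ΔH; |ΔH_1 − ΔH_2| = 2912 kJ.

Reaction 1, by 2912 kJ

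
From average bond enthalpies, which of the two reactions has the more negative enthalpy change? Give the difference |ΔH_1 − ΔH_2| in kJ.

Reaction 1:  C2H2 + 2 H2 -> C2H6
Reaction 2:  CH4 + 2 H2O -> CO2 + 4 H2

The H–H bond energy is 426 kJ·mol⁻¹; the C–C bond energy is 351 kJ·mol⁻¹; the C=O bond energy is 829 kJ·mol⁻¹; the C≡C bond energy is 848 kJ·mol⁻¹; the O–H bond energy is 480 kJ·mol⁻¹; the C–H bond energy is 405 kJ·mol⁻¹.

Reaction 1:
  Bonds broken (reactants):
    C≡C: 1 × 848 = 848
    C–H: 2 × 405 = 810
    H–H: 2 × 426 = 852
    Σ(broken) = 2510 kJ
  Bonds formed (products):
    C–C: 1 × 351 = 351
    C–H: 6 × 405 = 2430
    Σ(formed) = 2781 kJ
  ΔH_1 = 2510 − 2781 = −271 kJ
Reaction 2:
  Bonds broken (reactants):
    C–H: 4 × 405 = 1620
    O–H: 4 × 480 = 1920
    Σ(broken) = 3540 kJ
  Bonds formed (products):
    C=O: 2 × 829 = 1658
    H–H: 4 × 426 = 1704
    Σ(formed) = 3362 kJ
  ΔH_2 = 3540 − 3362 = +178 kJ
ΔH_1 − ΔH_2 = −449 kJ, so reaction 1 has the more negative ΔH; |ΔH_1 − ΔH_2| = 449 kJ.

Reaction 1, by 449 kJ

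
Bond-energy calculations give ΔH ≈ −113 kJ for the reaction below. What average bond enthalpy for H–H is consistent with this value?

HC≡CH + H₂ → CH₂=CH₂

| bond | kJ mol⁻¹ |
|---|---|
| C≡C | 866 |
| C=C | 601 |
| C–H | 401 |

D(H–H) ≈ 424 kJ/mol

Let D be the H–H bond energy.
Σ(broken) = 1×866 + 2×401 + 1×D = 1668 + D
Σ(formed) = 4×401 + 1×601 = 2205
ΔH = Σ(broken) − Σ(formed) = (1668 + D) − (2205) = −537 + D
Setting this equal to −113 kJ gives D = 424 kJ/mol.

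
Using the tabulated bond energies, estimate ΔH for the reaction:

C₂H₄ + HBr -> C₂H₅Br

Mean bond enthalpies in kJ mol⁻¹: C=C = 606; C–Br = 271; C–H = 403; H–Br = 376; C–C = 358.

Bonds broken (reactants):
  C–H: 4 × 403 = 1612
  C=C: 1 × 606 = 606
  H–Br: 1 × 376 = 376
  Σ(broken) = 2594 kJ
Bonds formed (products):
  C–Br: 1 × 271 = 271
  C–C: 1 × 358 = 358
  C–H: 5 × 403 = 2015
  Σ(formed) = 2644 kJ
ΔH = Σ(broken) − Σ(formed) = 2594 − 2644 = −50 kJ

ΔH ≈ −50 kJ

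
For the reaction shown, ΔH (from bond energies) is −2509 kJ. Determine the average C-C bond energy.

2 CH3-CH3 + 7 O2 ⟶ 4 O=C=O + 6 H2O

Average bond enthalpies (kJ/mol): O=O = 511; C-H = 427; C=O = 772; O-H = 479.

D(C-C) ≈ 357 kJ/mol

Let D be the C-C bond energy.
Σ(broken) = 2×D + 12×427 + 7×511 = 8701 + 2D
Σ(formed) = 8×772 + 12×479 = 11924
ΔH = Σ(broken) − Σ(formed) = (8701 + 2D) − (11924) = −3223 + 2D
Setting this equal to −2509 kJ gives 2D = 714, so D = 357 kJ/mol.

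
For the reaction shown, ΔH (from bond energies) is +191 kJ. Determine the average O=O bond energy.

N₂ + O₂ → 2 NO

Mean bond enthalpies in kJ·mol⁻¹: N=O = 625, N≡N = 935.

D(O=O) ≈ 506 kJ/mol

Let D be the O=O bond energy.
Σ(broken) = 1×935 + 1×D = 935 + D
Σ(formed) = 2×625 = 1250
ΔH = Σ(broken) − Σ(formed) = (935 + D) − (1250) = −315 + D
Setting this equal to +191 kJ gives D = 506 kJ/mol.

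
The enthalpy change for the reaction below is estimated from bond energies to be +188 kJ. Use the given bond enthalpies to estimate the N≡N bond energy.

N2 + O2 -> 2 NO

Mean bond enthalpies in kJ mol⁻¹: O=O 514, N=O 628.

Let D be the N≡N bond energy.
Σ(broken) = 1×D + 1×514 = 514 + D
Σ(formed) = 2×628 = 1256
ΔH = Σ(broken) − Σ(formed) = (514 + D) − (1256) = −742 + D
Setting this equal to +188 kJ gives D = 930 kJ/mol.

D(N≡N) ≈ 930 kJ/mol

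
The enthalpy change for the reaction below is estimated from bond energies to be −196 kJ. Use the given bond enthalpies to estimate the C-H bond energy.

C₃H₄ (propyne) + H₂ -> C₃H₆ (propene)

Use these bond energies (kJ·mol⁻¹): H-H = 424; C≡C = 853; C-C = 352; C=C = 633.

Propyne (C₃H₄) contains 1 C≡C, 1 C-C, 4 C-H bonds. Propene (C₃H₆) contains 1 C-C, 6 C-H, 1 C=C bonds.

D(C-H) ≈ 420 kJ/mol

Let D be the C-H bond energy.
Σ(broken) = 1×853 + 1×352 + 4×D + 1×424 = 1629 + 4D
Σ(formed) = 1×352 + 6×D + 1×633 = 985 + 6D
ΔH = Σ(broken) − Σ(formed) = (1629 + 4D) − (985 + 6D) = +644 − 2D
Setting this equal to −196 kJ gives 2D = 840, so D = 420 kJ/mol.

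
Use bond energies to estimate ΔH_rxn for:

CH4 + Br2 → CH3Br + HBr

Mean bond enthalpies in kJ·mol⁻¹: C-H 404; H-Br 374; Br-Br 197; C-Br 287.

ΔH ≈ −60 kJ

Bonds broken (reactants):
  Br-Br: 1 × 197 = 197
  C-H: 4 × 404 = 1616
  Σ(broken) = 1813 kJ
Bonds formed (products):
  C-Br: 1 × 287 = 287
  C-H: 3 × 404 = 1212
  H-Br: 1 × 374 = 374
  Σ(formed) = 1873 kJ
ΔH = Σ(broken) − Σ(formed) = 1813 − 1873 = −60 kJ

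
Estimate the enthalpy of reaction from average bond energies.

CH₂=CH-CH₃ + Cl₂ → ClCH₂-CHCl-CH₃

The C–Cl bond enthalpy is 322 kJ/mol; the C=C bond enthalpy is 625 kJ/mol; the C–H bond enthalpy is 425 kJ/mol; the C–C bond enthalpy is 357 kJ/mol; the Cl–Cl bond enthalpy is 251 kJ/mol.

ΔH ≈ −125 kJ

Bonds broken (reactants):
  C–C: 1 × 357 = 357
  C–H: 6 × 425 = 2550
  C=C: 1 × 625 = 625
  Cl–Cl: 1 × 251 = 251
  Σ(broken) = 3783 kJ
Bonds formed (products):
  C–C: 2 × 357 = 714
  C–Cl: 2 × 322 = 644
  C–H: 6 × 425 = 2550
  Σ(formed) = 3908 kJ
ΔH = Σ(broken) − Σ(formed) = 3783 − 3908 = −125 kJ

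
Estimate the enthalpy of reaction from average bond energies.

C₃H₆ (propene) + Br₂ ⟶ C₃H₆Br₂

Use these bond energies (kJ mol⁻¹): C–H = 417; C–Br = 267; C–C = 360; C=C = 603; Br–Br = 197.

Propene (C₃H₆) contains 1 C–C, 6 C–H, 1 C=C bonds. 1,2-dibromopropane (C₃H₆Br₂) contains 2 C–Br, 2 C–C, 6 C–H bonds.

ΔH ≈ −94 kJ

Bonds broken (reactants):
  Br–Br: 1 × 197 = 197
  C–C: 1 × 360 = 360
  C–H: 6 × 417 = 2502
  C=C: 1 × 603 = 603
  Σ(broken) = 3662 kJ
Bonds formed (products):
  C–Br: 2 × 267 = 534
  C–C: 2 × 360 = 720
  C–H: 6 × 417 = 2502
  Σ(formed) = 3756 kJ
ΔH = Σ(broken) − Σ(formed) = 3662 − 3756 = −94 kJ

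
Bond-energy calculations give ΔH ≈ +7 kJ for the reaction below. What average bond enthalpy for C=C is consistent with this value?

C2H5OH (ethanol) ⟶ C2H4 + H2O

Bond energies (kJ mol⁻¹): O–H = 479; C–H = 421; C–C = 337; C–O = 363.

D(C=C) ≈ 635 kJ/mol

Let D be the C=C bond energy.
Σ(broken) = 1×337 + 5×421 + 1×363 + 1×479 = 3284
Σ(formed) = 4×421 + 1×D + 2×479 = 2642 + D
ΔH = Σ(broken) − Σ(formed) = (3284) − (2642 + D) = +642 − D
Setting this equal to +7 kJ gives D = 635 kJ/mol.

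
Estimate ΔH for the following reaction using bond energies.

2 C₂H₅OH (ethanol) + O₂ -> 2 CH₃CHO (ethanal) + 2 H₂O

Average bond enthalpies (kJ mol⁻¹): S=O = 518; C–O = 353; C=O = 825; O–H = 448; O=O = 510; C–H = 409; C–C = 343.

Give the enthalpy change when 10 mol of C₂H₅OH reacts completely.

ΔH = −2560 kJ

Bonds broken (reactants):
  C–C: 2 × 343 = 686
  C–H: 10 × 409 = 4090
  C–O: 2 × 353 = 706
  O–H: 2 × 448 = 896
  O=O: 1 × 510 = 510
  Σ(broken) = 6888 kJ
Bonds formed (products):
  C–C: 2 × 343 = 686
  C–H: 8 × 409 = 3272
  C=O: 2 × 825 = 1650
  O–H: 4 × 448 = 1792
  Σ(formed) = 7400 kJ
ΔH = Σ(broken) − Σ(formed) = 6888 − 7400 = −512 kJ
For 5× the reaction as written: 5 × (−512) = −2560 kJ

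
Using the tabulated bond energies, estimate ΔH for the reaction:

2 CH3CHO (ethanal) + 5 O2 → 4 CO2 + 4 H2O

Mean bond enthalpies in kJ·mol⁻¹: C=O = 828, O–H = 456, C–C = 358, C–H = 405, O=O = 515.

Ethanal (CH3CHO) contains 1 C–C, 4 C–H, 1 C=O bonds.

Bonds broken (reactants):
  C–C: 2 × 358 = 716
  C–H: 8 × 405 = 3240
  C=O: 2 × 828 = 1656
  O=O: 5 × 515 = 2575
  Σ(broken) = 8187 kJ
Bonds formed (products):
  C=O: 8 × 828 = 6624
  O–H: 8 × 456 = 3648
  Σ(formed) = 10272 kJ
ΔH = Σ(broken) − Σ(formed) = 8187 − 10272 = −2085 kJ

ΔH ≈ −2085 kJ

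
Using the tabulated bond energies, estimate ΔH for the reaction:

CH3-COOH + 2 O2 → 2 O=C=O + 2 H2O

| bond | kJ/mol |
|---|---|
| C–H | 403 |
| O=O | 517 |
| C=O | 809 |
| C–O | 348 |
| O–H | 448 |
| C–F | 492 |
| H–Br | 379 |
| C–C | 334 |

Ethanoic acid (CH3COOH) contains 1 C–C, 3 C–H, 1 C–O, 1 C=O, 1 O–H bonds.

Bonds broken (reactants):
  C–C: 1 × 334 = 334
  C–H: 3 × 403 = 1209
  C–O: 1 × 348 = 348
  C=O: 1 × 809 = 809
  O–H: 1 × 448 = 448
  O=O: 2 × 517 = 1034
  Σ(broken) = 4182 kJ
Bonds formed (products):
  C=O: 4 × 809 = 3236
  O–H: 4 × 448 = 1792
  Σ(formed) = 5028 kJ
ΔH = Σ(broken) − Σ(formed) = 4182 − 5028 = −846 kJ

ΔH ≈ −846 kJ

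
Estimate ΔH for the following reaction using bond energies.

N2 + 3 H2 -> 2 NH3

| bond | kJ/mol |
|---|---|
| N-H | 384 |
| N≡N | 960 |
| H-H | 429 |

Bonds broken (reactants):
  H-H: 3 × 429 = 1287
  N≡N: 1 × 960 = 960
  Σ(broken) = 2247 kJ
Bonds formed (products):
  N-H: 6 × 384 = 2304
  Σ(formed) = 2304 kJ
ΔH = Σ(broken) − Σ(formed) = 2247 − 2304 = −57 kJ

ΔH ≈ −57 kJ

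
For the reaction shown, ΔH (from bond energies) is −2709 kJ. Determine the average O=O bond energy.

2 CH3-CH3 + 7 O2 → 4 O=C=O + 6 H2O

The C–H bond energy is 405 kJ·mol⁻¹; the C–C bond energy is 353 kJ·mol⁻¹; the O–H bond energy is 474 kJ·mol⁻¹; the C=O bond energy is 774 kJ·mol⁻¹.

Let D be the O=O bond energy.
Σ(broken) = 2×353 + 12×405 + 7×D = 5566 + 7D
Σ(formed) = 8×774 + 12×474 = 11880
ΔH = Σ(broken) − Σ(formed) = (5566 + 7D) − (11880) = −6314 + 7D
Setting this equal to −2709 kJ gives 7D = 3605, so D = 515 kJ/mol.

D(O=O) ≈ 515 kJ/mol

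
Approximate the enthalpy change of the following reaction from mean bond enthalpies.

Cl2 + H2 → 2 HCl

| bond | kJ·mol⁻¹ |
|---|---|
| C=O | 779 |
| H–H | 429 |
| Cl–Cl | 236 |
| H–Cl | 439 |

ΔH ≈ −213 kJ

Bonds broken (reactants):
  Cl–Cl: 1 × 236 = 236
  H–H: 1 × 429 = 429
  Σ(broken) = 665 kJ
Bonds formed (products):
  H–Cl: 2 × 439 = 878
  Σ(formed) = 878 kJ
ΔH = Σ(broken) − Σ(formed) = 665 − 878 = −213 kJ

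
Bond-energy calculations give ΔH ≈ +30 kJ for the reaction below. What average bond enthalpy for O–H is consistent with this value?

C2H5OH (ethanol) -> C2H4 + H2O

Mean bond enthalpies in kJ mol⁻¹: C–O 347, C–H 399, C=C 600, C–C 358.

Let D be the O–H bond energy.
Σ(broken) = 1×358 + 5×399 + 1×347 + 1×D = 2700 + D
Σ(formed) = 4×399 + 1×600 + 2×D = 2196 + 2D
ΔH = Σ(broken) − Σ(formed) = (2700 + D) − (2196 + 2D) = +504 − D
Setting this equal to +30 kJ gives D = 474 kJ/mol.

D(O–H) ≈ 474 kJ/mol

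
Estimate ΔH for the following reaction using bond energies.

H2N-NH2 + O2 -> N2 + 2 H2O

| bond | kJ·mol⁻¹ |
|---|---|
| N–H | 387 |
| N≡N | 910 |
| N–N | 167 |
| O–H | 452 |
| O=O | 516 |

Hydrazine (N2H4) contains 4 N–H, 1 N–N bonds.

Bonds broken (reactants):
  N–H: 4 × 387 = 1548
  N–N: 1 × 167 = 167
  O=O: 1 × 516 = 516
  Σ(broken) = 2231 kJ
Bonds formed (products):
  N≡N: 1 × 910 = 910
  O–H: 4 × 452 = 1808
  Σ(formed) = 2718 kJ
ΔH = Σ(broken) − Σ(formed) = 2231 − 2718 = −487 kJ

ΔH ≈ −487 kJ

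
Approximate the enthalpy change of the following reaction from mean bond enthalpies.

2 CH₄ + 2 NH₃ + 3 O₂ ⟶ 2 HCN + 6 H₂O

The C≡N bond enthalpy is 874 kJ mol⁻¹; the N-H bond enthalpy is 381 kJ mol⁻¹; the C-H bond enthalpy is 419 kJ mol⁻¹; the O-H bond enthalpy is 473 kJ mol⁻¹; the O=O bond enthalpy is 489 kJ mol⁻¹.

ΔH ≈ −1157 kJ

Bonds broken (reactants):
  C-H: 8 × 419 = 3352
  N-H: 6 × 381 = 2286
  O=O: 3 × 489 = 1467
  Σ(broken) = 7105 kJ
Bonds formed (products):
  C≡N: 2 × 874 = 1748
  C-H: 2 × 419 = 838
  O-H: 12 × 473 = 5676
  Σ(formed) = 8262 kJ
ΔH = Σ(broken) − Σ(formed) = 7105 − 8262 = −1157 kJ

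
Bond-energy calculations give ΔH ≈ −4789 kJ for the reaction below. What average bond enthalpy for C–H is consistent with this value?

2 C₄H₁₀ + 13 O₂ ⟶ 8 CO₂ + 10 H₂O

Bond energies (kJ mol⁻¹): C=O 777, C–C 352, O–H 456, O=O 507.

Let D be the C–H bond energy.
Σ(broken) = 6×352 + 20×D + 13×507 = 8703 + 20D
Σ(formed) = 16×777 + 20×456 = 21552
ΔH = Σ(broken) − Σ(formed) = (8703 + 20D) − (21552) = −12849 + 20D
Setting this equal to −4789 kJ gives 20D = 8060, so D = 403 kJ/mol.

D(C–H) ≈ 403 kJ/mol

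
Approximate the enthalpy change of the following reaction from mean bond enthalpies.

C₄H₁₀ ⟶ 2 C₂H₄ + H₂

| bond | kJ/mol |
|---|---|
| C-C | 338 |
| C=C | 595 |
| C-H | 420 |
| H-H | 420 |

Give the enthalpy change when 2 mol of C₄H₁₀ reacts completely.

ΔH = +488 kJ

Bonds broken (reactants):
  C-C: 3 × 338 = 1014
  C-H: 10 × 420 = 4200
  Σ(broken) = 5214 kJ
Bonds formed (products):
  C-H: 8 × 420 = 3360
  C=C: 2 × 595 = 1190
  H-H: 1 × 420 = 420
  Σ(formed) = 4970 kJ
ΔH = Σ(broken) − Σ(formed) = 5214 − 4970 = +244 kJ
For 2× the reaction as written: 2 × (+244) = +488 kJ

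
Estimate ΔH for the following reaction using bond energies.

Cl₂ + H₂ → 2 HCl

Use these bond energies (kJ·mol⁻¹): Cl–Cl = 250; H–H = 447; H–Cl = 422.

ΔH ≈ −147 kJ

Bonds broken (reactants):
  Cl–Cl: 1 × 250 = 250
  H–H: 1 × 447 = 447
  Σ(broken) = 697 kJ
Bonds formed (products):
  H–Cl: 2 × 422 = 844
  Σ(formed) = 844 kJ
ΔH = Σ(broken) − Σ(formed) = 697 − 844 = −147 kJ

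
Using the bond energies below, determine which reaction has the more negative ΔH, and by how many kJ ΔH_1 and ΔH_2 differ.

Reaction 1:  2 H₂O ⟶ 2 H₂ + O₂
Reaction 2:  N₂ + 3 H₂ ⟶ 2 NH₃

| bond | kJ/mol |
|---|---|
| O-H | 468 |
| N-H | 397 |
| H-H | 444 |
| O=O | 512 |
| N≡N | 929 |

Reaction 1:
  Bonds broken (reactants):
    O-H: 4 × 468 = 1872
    Σ(broken) = 1872 kJ
  Bonds formed (products):
    H-H: 2 × 444 = 888
    O=O: 1 × 512 = 512
    Σ(formed) = 1400 kJ
  ΔH_1 = 1872 − 1400 = +472 kJ
Reaction 2:
  Bonds broken (reactants):
    H-H: 3 × 444 = 1332
    N≡N: 1 × 929 = 929
    Σ(broken) = 2261 kJ
  Bonds formed (products):
    N-H: 6 × 397 = 2382
    Σ(formed) = 2382 kJ
  ΔH_2 = 2261 − 2382 = −121 kJ
ΔH_1 − ΔH_2 = +593 kJ, so reaction 2 has the more negative ΔH; |ΔH_1 − ΔH_2| = 593 kJ.

Reaction 2, by 593 kJ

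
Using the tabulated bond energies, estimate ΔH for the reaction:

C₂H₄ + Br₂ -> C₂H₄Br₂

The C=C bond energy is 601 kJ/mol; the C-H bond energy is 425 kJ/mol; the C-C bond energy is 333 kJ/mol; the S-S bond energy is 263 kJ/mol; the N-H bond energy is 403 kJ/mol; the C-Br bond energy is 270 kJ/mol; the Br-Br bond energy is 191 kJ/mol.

Bonds broken (reactants):
  Br-Br: 1 × 191 = 191
  C-H: 4 × 425 = 1700
  C=C: 1 × 601 = 601
  Σ(broken) = 2492 kJ
Bonds formed (products):
  C-Br: 2 × 270 = 540
  C-C: 1 × 333 = 333
  C-H: 4 × 425 = 1700
  Σ(formed) = 2573 kJ
ΔH = Σ(broken) − Σ(formed) = 2492 − 2573 = −81 kJ

ΔH ≈ −81 kJ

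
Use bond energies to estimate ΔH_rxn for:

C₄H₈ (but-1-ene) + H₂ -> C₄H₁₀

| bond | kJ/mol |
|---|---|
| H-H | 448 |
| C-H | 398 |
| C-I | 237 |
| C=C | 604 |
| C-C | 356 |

ΔH ≈ −100 kJ

Bonds broken (reactants):
  C-C: 2 × 356 = 712
  C-H: 8 × 398 = 3184
  C=C: 1 × 604 = 604
  H-H: 1 × 448 = 448
  Σ(broken) = 4948 kJ
Bonds formed (products):
  C-C: 3 × 356 = 1068
  C-H: 10 × 398 = 3980
  Σ(formed) = 5048 kJ
ΔH = Σ(broken) − Σ(formed) = 4948 − 5048 = −100 kJ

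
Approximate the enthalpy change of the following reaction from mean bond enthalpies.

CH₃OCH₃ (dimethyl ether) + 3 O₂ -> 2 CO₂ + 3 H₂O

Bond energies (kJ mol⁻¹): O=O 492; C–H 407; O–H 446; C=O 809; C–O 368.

Bonds broken (reactants):
  C–H: 6 × 407 = 2442
  C–O: 2 × 368 = 736
  O=O: 3 × 492 = 1476
  Σ(broken) = 4654 kJ
Bonds formed (products):
  C=O: 4 × 809 = 3236
  O–H: 6 × 446 = 2676
  Σ(formed) = 5912 kJ
ΔH = Σ(broken) − Σ(formed) = 4654 − 5912 = −1258 kJ

ΔH ≈ −1258 kJ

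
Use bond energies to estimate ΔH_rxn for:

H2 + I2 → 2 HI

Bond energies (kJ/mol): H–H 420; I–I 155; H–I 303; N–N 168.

ΔH ≈ −31 kJ

Bonds broken (reactants):
  H–H: 1 × 420 = 420
  I–I: 1 × 155 = 155
  Σ(broken) = 575 kJ
Bonds formed (products):
  H–I: 2 × 303 = 606
  Σ(formed) = 606 kJ
ΔH = Σ(broken) − Σ(formed) = 575 − 606 = −31 kJ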